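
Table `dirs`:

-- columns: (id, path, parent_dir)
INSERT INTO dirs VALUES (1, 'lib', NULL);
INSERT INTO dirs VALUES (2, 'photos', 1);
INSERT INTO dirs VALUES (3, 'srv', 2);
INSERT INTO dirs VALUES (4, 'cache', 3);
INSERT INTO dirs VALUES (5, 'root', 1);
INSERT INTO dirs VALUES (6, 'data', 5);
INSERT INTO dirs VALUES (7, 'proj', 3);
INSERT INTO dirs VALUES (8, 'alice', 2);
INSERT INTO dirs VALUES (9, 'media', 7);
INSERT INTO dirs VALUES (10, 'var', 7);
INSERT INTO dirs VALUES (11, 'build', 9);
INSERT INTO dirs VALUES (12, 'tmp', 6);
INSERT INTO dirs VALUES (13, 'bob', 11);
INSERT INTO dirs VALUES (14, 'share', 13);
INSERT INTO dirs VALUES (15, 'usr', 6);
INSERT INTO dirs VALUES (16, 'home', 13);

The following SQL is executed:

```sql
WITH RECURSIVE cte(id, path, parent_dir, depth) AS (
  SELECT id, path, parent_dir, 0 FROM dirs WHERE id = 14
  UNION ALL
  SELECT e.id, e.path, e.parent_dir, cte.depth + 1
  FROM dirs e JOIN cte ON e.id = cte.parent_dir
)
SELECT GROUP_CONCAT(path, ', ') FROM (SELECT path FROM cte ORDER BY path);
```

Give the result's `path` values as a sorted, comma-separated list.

Base: id=14 (share), parent_dir=13, depth 0.
Iteration 1: join on id=13 -> bob (id 13, parent_dir=11, depth 1).
Iteration 2: join on id=11 -> build (id 11, parent_dir=9, depth 2).
Iteration 3: join on id=9 -> media (id 9, parent_dir=7, depth 3).
Iteration 4: join on id=7 -> proj (id 7, parent_dir=3, depth 4).
Iteration 5: join on id=3 -> srv (id 3, parent_dir=2, depth 5).
Iteration 6: join on id=2 -> photos (id 2, parent_dir=1, depth 6).
Iteration 7: join on id=1 -> lib (id 1, parent_dir=NULL, depth 7).
Iteration 8: parent_dir is NULL; no match; recursion stops.

bob, build, lib, media, photos, proj, share, srv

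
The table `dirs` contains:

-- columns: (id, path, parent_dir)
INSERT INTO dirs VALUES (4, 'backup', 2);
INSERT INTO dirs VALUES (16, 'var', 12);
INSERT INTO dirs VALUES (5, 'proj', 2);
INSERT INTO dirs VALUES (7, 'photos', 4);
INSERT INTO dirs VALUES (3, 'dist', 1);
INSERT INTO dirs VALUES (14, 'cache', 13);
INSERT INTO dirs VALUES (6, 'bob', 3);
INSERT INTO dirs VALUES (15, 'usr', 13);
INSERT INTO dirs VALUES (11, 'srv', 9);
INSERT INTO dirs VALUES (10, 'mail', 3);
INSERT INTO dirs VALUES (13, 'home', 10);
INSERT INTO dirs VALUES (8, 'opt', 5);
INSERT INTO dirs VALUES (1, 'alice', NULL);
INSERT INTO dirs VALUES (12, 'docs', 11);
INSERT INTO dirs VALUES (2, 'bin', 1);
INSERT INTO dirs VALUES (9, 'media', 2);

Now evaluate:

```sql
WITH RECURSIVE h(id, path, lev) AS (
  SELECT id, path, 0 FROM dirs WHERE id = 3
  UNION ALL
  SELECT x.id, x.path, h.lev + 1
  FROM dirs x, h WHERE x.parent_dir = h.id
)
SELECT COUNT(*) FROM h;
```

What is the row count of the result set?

6

Base: id=3 (dist) at lev 0.
Iteration 1: rows with parent_dir in {3} -> bob (id 6, lev 1), mail (id 10, lev 1).
Iteration 2: rows with parent_dir in {6,10} -> home (id 13, lev 2).
Iteration 3: rows with parent_dir in {13} -> cache (id 14, lev 3), usr (id 15, lev 3).
Iteration 4: no rows with parent_dir in {14,15}; recursion stops.
Total rows emitted: 6.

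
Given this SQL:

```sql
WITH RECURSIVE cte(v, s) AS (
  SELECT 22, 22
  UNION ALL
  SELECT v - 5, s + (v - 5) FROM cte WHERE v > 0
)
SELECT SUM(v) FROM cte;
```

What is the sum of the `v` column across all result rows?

57

Base: v=22, s=22.
Iteration 1: 22 > 0 holds -> v = 22 - 5 = 17, s = 22 + 17 = 39.
Iteration 2: 17 > 0 holds -> v = 17 - 5 = 12, s = 39 + 12 = 51.
Iteration 3: 12 > 0 holds -> v = 12 - 5 = 7, s = 51 + 7 = 58.
Iteration 4: 7 > 0 holds -> v = 7 - 5 = 2, s = 58 + 2 = 60.
Iteration 5: 2 > 0 holds -> v = 2 - 5 = -3, s = 60 + -3 = 57.
Iteration 6: -3 > 0 fails; recursion stops.
SUM(v) = 22 + 17 + 12 + 7 + 2 + -3 = 57.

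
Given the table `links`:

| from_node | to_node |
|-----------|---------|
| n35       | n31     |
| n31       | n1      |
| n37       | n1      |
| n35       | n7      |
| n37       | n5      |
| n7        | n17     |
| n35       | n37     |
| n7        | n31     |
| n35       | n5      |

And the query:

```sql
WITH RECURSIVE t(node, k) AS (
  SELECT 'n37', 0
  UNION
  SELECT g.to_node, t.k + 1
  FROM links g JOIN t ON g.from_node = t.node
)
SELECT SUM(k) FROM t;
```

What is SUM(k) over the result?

Base: (n37, k=0).
Iteration 1: edges from {n37} -> (n1, k=1), (n5, k=1).
Iteration 2: no outgoing edges from {n1,n5}; recursion stops.
SUM(k) = 0 + 1 + 1 = 2.

2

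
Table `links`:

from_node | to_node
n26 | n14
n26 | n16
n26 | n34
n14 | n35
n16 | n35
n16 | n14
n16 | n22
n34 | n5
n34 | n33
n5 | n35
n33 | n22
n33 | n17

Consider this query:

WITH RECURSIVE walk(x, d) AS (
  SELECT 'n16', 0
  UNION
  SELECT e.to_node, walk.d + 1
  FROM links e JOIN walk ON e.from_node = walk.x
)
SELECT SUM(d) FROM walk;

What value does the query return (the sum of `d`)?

Base: (n16, d=0).
Iteration 1: edges from {n16} -> (n14, d=1), (n22, d=1), (n35, d=1).
Iteration 2: edges from {n14,n22,n35} -> (n35, d=2).
Iteration 3: no outgoing edges from {n35}; recursion stops.
SUM(d) = 0 + 1 + 1 + 1 + 2 = 5.

5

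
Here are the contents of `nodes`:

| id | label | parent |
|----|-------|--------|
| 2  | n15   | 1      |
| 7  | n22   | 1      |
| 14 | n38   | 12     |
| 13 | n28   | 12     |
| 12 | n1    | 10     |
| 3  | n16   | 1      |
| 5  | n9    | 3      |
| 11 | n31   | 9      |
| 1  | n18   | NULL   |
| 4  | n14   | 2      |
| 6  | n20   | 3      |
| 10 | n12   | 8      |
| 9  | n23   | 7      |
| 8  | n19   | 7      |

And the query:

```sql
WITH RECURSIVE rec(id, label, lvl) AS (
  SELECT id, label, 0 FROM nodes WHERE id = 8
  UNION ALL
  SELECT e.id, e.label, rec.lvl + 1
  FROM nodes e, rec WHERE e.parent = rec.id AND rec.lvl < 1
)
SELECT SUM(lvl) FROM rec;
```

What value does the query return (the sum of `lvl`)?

1

Base: id=8 (n19) at lvl 0.
Iteration 1: rows with parent in {8} -> n12 (id 10, lvl 1).
Iteration 2: lvl < 1 fails for all current rows; recursion stops.
SUM(lvl) = 0 + 1 = 1.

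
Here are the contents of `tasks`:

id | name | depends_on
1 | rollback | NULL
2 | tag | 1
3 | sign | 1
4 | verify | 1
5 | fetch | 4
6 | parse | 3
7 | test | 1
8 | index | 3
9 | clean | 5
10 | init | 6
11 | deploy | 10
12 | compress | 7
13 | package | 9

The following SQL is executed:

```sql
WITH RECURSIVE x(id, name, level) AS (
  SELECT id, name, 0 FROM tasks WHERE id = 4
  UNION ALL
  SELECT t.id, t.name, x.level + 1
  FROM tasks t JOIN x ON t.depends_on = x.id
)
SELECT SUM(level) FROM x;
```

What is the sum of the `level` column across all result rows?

Base: id=4 (verify) at level 0.
Iteration 1: rows with depends_on in {4} -> fetch (id 5, level 1).
Iteration 2: rows with depends_on in {5} -> clean (id 9, level 2).
Iteration 3: rows with depends_on in {9} -> package (id 13, level 3).
Iteration 4: no rows with depends_on in {13}; recursion stops.
SUM(level) = 0 + 1 + 2 + 3 = 6.

6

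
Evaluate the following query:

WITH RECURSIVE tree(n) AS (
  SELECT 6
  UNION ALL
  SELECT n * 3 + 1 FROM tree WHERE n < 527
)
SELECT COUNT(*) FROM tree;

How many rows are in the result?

6

Base: n=6.
Iteration 1: 6 < 527 holds -> n = 6 * 3 + 1 = 19.
Iteration 2: 19 < 527 holds -> n = 19 * 3 + 1 = 58.
Iteration 3: 58 < 527 holds -> n = 58 * 3 + 1 = 175.
Iteration 4: 175 < 527 holds -> n = 175 * 3 + 1 = 526.
Iteration 5: 526 < 527 holds -> n = 526 * 3 + 1 = 1579.
Iteration 6: 1579 < 527 fails; recursion stops.
Total rows emitted: 6.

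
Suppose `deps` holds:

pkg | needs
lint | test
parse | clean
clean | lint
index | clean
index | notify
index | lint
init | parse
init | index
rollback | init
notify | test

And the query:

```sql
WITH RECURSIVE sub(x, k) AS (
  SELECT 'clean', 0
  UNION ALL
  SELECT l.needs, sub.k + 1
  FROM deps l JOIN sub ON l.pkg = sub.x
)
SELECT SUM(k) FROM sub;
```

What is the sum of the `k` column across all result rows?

3

Base: (clean, k=0).
Iteration 1: edges from {clean} -> (lint, k=1).
Iteration 2: edges from {lint} -> (test, k=2).
Iteration 3: no outgoing edges from {test}; recursion stops.
SUM(k) = 0 + 1 + 2 = 3.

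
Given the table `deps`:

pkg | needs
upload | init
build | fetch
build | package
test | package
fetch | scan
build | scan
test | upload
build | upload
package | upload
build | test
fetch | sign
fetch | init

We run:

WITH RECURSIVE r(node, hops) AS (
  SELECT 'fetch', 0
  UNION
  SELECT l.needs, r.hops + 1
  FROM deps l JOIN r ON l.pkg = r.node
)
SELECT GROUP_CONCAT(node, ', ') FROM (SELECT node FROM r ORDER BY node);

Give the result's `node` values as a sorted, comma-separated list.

fetch, init, scan, sign

Base: (fetch, hops=0).
Iteration 1: edges from {fetch} -> (init, hops=1), (scan, hops=1), (sign, hops=1).
Iteration 2: no outgoing edges from {init,scan,sign}; recursion stops.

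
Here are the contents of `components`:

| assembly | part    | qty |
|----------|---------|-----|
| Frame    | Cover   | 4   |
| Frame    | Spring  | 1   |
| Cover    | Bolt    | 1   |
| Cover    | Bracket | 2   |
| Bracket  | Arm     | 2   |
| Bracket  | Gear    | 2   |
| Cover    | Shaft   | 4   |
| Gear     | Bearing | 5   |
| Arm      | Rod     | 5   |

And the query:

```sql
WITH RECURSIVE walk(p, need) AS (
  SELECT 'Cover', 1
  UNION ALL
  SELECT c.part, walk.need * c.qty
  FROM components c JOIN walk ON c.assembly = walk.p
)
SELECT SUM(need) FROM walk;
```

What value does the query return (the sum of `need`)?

56

Base: (Cover, need=1).
Iteration 1: components of {Cover} -> Bolt = 1*1 = 1, Bracket = 1*2 = 2, Shaft = 1*4 = 4.
Iteration 2: components of {Bolt,Bracket,Shaft} -> Arm = 2*2 = 4, Gear = 2*2 = 4.
Iteration 3: components of {Arm,Gear} -> Bearing = 4*5 = 20, Rod = 4*5 = 20.
Iteration 4: no further components; recursion stops.
SUM(need) = 1 + 1 + 2 + 4 + 4 + 4 + 20 + 20 = 56.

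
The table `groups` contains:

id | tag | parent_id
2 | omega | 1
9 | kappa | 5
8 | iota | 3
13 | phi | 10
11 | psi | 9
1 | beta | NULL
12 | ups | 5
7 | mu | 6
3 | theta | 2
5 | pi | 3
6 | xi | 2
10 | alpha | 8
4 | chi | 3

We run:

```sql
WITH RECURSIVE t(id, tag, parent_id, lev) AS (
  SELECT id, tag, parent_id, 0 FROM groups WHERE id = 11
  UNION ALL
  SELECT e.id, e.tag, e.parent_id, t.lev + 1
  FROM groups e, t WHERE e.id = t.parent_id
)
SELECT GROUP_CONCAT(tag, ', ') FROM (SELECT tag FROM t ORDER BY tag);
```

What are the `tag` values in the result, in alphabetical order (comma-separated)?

beta, kappa, omega, pi, psi, theta

Base: id=11 (psi), parent_id=9, lev 0.
Iteration 1: join on id=9 -> kappa (id 9, parent_id=5, lev 1).
Iteration 2: join on id=5 -> pi (id 5, parent_id=3, lev 2).
Iteration 3: join on id=3 -> theta (id 3, parent_id=2, lev 3).
Iteration 4: join on id=2 -> omega (id 2, parent_id=1, lev 4).
Iteration 5: join on id=1 -> beta (id 1, parent_id=NULL, lev 5).
Iteration 6: parent_id is NULL; no match; recursion stops.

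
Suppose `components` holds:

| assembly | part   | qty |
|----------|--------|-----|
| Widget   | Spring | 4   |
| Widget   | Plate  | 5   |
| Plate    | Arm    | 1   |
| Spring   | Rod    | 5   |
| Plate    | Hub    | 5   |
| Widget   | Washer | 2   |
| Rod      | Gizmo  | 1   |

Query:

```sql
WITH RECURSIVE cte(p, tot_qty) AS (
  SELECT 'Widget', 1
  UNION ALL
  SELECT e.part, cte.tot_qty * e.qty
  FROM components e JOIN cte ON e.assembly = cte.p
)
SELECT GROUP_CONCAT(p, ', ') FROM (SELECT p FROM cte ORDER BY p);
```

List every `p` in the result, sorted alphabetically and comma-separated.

Base: (Widget, tot_qty=1).
Iteration 1: components of {Widget} -> Plate = 1*5 = 5, Spring = 1*4 = 4, Washer = 1*2 = 2.
Iteration 2: components of {Plate,Spring,Washer} -> Arm = 5*1 = 5, Hub = 5*5 = 25, Rod = 4*5 = 20.
Iteration 3: components of {Arm,Hub,Rod} -> Gizmo = 20*1 = 20.
Iteration 4: no further components; recursion stops.

Arm, Gizmo, Hub, Plate, Rod, Spring, Washer, Widget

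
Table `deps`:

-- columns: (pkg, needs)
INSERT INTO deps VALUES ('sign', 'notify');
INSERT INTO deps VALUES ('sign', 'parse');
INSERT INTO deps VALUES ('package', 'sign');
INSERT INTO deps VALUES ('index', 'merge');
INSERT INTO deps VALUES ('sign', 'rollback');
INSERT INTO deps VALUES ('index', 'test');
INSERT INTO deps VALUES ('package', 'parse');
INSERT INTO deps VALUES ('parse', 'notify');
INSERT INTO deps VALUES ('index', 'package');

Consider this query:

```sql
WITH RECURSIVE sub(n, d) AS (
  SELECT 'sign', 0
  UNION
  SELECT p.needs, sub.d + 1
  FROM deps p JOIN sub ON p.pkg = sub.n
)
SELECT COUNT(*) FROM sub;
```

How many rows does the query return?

Base: (sign, d=0).
Iteration 1: edges from {sign} -> (notify, d=1), (parse, d=1), (rollback, d=1).
Iteration 2: edges from {notify,parse,rollback} -> (notify, d=2).
Iteration 3: no outgoing edges from {notify}; recursion stops.
Total rows emitted: 5.

5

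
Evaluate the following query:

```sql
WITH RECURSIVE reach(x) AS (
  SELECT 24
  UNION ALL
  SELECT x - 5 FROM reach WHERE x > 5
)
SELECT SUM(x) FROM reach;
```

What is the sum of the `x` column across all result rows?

Base: x=24.
Iteration 1: 24 > 5 holds -> x = 24 - 5 = 19.
Iteration 2: 19 > 5 holds -> x = 19 - 5 = 14.
Iteration 3: 14 > 5 holds -> x = 14 - 5 = 9.
Iteration 4: 9 > 5 holds -> x = 9 - 5 = 4.
Iteration 5: 4 > 5 fails; recursion stops.
SUM(x) = 24 + 19 + 14 + 9 + 4 = 70.

70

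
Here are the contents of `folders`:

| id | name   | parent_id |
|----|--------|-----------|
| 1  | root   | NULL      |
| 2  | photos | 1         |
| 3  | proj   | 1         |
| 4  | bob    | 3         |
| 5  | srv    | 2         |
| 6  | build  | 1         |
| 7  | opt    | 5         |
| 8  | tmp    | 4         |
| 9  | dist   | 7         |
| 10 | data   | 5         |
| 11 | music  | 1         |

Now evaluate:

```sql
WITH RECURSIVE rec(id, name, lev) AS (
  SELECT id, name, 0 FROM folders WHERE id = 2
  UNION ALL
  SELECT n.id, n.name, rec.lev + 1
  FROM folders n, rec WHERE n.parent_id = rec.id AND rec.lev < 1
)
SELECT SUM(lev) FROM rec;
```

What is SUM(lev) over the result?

Base: id=2 (photos) at lev 0.
Iteration 1: rows with parent_id in {2} -> srv (id 5, lev 1).
Iteration 2: lev < 1 fails for all current rows; recursion stops.
SUM(lev) = 0 + 1 = 1.

1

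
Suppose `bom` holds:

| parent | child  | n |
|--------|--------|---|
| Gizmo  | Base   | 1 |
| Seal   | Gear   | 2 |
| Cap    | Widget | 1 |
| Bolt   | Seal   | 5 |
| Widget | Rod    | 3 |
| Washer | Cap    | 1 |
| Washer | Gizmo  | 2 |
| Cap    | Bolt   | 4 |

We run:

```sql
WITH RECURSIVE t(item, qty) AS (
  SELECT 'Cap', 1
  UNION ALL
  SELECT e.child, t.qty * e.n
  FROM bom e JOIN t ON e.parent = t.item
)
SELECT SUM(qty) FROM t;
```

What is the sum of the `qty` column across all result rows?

69

Base: (Cap, qty=1).
Iteration 1: components of {Cap} -> Bolt = 1*4 = 4, Widget = 1*1 = 1.
Iteration 2: components of {Bolt,Widget} -> Rod = 1*3 = 3, Seal = 4*5 = 20.
Iteration 3: components of {Rod,Seal} -> Gear = 20*2 = 40.
Iteration 4: no further components; recursion stops.
SUM(qty) = 1 + 1 + 4 + 3 + 20 + 40 = 69.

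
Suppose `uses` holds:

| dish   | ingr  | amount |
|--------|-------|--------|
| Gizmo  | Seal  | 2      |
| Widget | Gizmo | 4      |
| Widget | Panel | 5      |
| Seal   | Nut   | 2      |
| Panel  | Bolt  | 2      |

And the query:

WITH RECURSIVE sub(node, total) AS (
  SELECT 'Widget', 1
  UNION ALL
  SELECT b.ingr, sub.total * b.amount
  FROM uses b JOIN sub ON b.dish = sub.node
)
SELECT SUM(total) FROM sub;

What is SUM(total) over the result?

Base: (Widget, total=1).
Iteration 1: components of {Widget} -> Gizmo = 1*4 = 4, Panel = 1*5 = 5.
Iteration 2: components of {Gizmo,Panel} -> Bolt = 5*2 = 10, Seal = 4*2 = 8.
Iteration 3: components of {Bolt,Seal} -> Nut = 8*2 = 16.
Iteration 4: no further components; recursion stops.
SUM(total) = 1 + 4 + 5 + 8 + 10 + 16 = 44.

44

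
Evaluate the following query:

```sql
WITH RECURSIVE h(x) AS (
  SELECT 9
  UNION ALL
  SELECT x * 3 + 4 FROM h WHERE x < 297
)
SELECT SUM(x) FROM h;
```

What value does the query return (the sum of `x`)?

1321

Base: x=9.
Iteration 1: 9 < 297 holds -> x = 9 * 3 + 4 = 31.
Iteration 2: 31 < 297 holds -> x = 31 * 3 + 4 = 97.
Iteration 3: 97 < 297 holds -> x = 97 * 3 + 4 = 295.
Iteration 4: 295 < 297 holds -> x = 295 * 3 + 4 = 889.
Iteration 5: 889 < 297 fails; recursion stops.
SUM(x) = 9 + 31 + 97 + 295 + 889 = 1321.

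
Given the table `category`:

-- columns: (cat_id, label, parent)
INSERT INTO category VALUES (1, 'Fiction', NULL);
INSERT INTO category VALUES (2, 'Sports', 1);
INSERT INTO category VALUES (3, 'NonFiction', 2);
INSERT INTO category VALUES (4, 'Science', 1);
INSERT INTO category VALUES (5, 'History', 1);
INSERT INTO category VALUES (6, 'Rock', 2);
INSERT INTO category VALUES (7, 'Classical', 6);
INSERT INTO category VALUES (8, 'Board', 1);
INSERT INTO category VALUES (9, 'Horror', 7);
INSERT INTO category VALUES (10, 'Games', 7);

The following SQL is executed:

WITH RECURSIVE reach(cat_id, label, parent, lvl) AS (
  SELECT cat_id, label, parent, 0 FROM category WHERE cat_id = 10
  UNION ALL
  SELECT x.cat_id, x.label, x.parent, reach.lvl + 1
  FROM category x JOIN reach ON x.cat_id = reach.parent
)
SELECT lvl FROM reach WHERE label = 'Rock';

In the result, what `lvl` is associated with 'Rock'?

Base: cat_id=10 (Games), parent=7, lvl 0.
Iteration 1: join on cat_id=7 -> Classical (id 7, parent=6, lvl 1).
Iteration 2: join on cat_id=6 -> Rock (id 6, parent=2, lvl 2).
Iteration 3: join on cat_id=2 -> Sports (id 2, parent=1, lvl 3).
Iteration 4: join on cat_id=1 -> Fiction (id 1, parent=NULL, lvl 4).
Iteration 5: parent is NULL; no match; recursion stops.

2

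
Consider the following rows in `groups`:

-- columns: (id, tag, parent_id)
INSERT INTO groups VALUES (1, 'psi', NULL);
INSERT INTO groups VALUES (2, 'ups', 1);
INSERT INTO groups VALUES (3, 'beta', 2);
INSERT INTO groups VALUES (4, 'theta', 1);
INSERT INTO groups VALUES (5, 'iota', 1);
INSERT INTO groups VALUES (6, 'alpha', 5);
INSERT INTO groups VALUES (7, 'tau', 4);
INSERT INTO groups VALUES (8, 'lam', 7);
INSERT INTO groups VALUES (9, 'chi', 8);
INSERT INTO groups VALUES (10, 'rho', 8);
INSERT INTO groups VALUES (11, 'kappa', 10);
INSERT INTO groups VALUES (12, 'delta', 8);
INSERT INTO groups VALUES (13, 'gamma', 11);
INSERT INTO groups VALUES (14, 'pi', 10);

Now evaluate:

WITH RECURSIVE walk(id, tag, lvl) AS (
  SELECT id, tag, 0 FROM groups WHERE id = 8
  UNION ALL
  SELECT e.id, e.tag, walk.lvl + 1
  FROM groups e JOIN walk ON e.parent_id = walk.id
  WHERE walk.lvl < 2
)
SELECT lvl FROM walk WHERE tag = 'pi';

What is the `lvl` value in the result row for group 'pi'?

2

Base: id=8 (lam) at lvl 0.
Iteration 1: rows with parent_id in {8} -> chi (id 9, lvl 1), rho (id 10, lvl 1), delta (id 12, lvl 1).
Iteration 2: rows with parent_id in {9,10,12} -> kappa (id 11, lvl 2), pi (id 14, lvl 2).
Iteration 3: lvl < 2 fails for all current rows; recursion stops.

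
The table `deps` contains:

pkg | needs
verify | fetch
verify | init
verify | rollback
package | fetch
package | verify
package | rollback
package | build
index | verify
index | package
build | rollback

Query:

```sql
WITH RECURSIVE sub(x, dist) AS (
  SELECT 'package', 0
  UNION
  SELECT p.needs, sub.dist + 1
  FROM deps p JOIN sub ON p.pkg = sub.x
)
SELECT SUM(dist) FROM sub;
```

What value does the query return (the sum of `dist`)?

Base: (package, dist=0).
Iteration 1: edges from {package} -> (build, dist=1), (fetch, dist=1), (rollback, dist=1), (verify, dist=1).
Iteration 2: edges from {build,fetch,rollback,verify} -> (fetch, dist=2), (init, dist=2), (rollback, dist=2). [UNION drops 1 duplicate row(s)]
Iteration 3: no outgoing edges from {fetch,init,rollback}; recursion stops.
SUM(dist) = 0 + 1 + 1 + 1 + 1 + 2 + 2 + 2 = 10.

10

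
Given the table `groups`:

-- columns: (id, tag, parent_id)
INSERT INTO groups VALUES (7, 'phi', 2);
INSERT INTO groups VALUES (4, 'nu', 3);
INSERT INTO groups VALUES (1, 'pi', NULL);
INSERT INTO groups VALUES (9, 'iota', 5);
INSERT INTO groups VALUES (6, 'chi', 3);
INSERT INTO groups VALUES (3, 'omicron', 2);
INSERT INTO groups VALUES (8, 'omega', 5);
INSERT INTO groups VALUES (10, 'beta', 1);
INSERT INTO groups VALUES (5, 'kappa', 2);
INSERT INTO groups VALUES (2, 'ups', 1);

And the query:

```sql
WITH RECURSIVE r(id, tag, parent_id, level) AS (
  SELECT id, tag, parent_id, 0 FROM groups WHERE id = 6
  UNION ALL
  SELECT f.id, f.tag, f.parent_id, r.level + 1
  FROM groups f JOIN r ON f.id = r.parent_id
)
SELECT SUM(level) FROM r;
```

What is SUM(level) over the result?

Base: id=6 (chi), parent_id=3, level 0.
Iteration 1: join on id=3 -> omicron (id 3, parent_id=2, level 1).
Iteration 2: join on id=2 -> ups (id 2, parent_id=1, level 2).
Iteration 3: join on id=1 -> pi (id 1, parent_id=NULL, level 3).
Iteration 4: parent_id is NULL; no match; recursion stops.
SUM(level) = 0 + 1 + 2 + 3 = 6.

6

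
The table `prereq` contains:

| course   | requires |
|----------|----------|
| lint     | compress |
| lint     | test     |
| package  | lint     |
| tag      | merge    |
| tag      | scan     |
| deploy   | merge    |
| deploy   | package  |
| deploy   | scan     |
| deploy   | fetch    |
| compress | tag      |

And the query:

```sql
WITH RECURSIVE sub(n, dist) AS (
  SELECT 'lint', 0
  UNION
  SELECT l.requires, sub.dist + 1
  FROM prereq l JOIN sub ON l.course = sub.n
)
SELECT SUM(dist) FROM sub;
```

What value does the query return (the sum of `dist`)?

10

Base: (lint, dist=0).
Iteration 1: edges from {lint} -> (compress, dist=1), (test, dist=1).
Iteration 2: edges from {compress,test} -> (tag, dist=2).
Iteration 3: edges from {tag} -> (merge, dist=3), (scan, dist=3).
Iteration 4: no outgoing edges from {merge,scan}; recursion stops.
SUM(dist) = 0 + 1 + 1 + 2 + 3 + 3 = 10.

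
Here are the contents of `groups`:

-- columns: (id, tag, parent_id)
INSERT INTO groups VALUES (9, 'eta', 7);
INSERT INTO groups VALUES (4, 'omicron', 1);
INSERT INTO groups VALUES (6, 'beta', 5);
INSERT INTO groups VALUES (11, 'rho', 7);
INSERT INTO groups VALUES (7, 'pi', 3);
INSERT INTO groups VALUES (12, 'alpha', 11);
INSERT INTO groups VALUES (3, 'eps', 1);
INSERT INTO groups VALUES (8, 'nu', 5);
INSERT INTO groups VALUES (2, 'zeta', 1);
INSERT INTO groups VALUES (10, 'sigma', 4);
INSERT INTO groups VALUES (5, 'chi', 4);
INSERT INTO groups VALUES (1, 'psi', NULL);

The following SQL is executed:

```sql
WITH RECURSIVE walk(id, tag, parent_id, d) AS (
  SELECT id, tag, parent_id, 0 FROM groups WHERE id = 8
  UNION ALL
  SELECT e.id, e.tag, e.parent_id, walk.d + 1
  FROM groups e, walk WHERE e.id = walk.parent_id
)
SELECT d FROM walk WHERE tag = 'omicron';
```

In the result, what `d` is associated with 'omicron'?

2

Base: id=8 (nu), parent_id=5, d 0.
Iteration 1: join on id=5 -> chi (id 5, parent_id=4, d 1).
Iteration 2: join on id=4 -> omicron (id 4, parent_id=1, d 2).
Iteration 3: join on id=1 -> psi (id 1, parent_id=NULL, d 3).
Iteration 4: parent_id is NULL; no match; recursion stops.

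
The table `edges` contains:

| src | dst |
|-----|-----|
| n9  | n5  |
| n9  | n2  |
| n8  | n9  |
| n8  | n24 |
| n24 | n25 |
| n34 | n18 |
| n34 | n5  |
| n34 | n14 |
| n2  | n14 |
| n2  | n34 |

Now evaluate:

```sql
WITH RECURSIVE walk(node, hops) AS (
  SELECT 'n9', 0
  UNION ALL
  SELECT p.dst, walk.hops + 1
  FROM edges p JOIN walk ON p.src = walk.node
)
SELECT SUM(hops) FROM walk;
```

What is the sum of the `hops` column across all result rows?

Base: (n9, hops=0).
Iteration 1: edges from {n9} -> (n2, hops=1), (n5, hops=1).
Iteration 2: edges from {n2,n5} -> (n14, hops=2), (n34, hops=2).
Iteration 3: edges from {n14,n34} -> (n14, hops=3), (n18, hops=3), (n5, hops=3).
Iteration 4: no outgoing edges from {n14,n18,n5}; recursion stops.
SUM(hops) = 0 + 1 + 1 + 2 + 2 + 3 + 3 + 3 = 15.

15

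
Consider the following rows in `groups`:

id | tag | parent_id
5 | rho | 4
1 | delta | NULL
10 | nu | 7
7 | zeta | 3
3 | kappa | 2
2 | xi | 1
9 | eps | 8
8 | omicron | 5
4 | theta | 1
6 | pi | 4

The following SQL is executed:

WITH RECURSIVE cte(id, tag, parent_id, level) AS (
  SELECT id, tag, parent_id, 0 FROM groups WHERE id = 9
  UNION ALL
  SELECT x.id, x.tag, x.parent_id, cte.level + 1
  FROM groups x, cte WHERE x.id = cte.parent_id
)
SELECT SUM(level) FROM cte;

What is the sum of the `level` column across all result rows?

10

Base: id=9 (eps), parent_id=8, level 0.
Iteration 1: join on id=8 -> omicron (id 8, parent_id=5, level 1).
Iteration 2: join on id=5 -> rho (id 5, parent_id=4, level 2).
Iteration 3: join on id=4 -> theta (id 4, parent_id=1, level 3).
Iteration 4: join on id=1 -> delta (id 1, parent_id=NULL, level 4).
Iteration 5: parent_id is NULL; no match; recursion stops.
SUM(level) = 0 + 1 + 2 + 3 + 4 = 10.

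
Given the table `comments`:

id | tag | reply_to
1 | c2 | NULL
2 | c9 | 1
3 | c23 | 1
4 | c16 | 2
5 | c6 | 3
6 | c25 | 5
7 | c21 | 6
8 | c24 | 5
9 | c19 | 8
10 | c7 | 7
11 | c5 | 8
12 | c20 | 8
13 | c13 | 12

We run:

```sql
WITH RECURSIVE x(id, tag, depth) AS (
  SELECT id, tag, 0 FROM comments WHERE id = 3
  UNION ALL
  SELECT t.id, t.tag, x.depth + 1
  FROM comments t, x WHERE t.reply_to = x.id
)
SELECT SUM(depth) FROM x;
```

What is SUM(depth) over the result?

25

Base: id=3 (c23) at depth 0.
Iteration 1: rows with reply_to in {3} -> c6 (id 5, depth 1).
Iteration 2: rows with reply_to in {5} -> c25 (id 6, depth 2), c24 (id 8, depth 2).
Iteration 3: rows with reply_to in {6,8} -> c21 (id 7, depth 3), c19 (id 9, depth 3), c5 (id 11, depth 3), c20 (id 12, depth 3).
Iteration 4: rows with reply_to in {7,9,11,12} -> c7 (id 10, depth 4), c13 (id 13, depth 4).
Iteration 5: no rows with reply_to in {10,13}; recursion stops.
SUM(depth) = 0 + 1 + 2 + 2 + 3 + 3 + 3 + 3 + 4 + 4 = 25.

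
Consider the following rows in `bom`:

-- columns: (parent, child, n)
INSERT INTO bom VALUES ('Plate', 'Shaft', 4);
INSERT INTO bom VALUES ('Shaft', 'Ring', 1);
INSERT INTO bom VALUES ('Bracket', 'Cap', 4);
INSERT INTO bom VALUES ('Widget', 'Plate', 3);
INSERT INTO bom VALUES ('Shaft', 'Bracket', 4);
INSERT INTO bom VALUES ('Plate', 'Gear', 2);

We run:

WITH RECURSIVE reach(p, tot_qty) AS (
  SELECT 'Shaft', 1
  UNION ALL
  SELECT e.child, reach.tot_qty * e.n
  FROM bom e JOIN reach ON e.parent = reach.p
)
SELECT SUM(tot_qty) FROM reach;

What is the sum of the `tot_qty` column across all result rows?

22

Base: (Shaft, tot_qty=1).
Iteration 1: components of {Shaft} -> Bracket = 1*4 = 4, Ring = 1*1 = 1.
Iteration 2: components of {Bracket,Ring} -> Cap = 4*4 = 16.
Iteration 3: no further components; recursion stops.
SUM(tot_qty) = 1 + 4 + 1 + 16 = 22.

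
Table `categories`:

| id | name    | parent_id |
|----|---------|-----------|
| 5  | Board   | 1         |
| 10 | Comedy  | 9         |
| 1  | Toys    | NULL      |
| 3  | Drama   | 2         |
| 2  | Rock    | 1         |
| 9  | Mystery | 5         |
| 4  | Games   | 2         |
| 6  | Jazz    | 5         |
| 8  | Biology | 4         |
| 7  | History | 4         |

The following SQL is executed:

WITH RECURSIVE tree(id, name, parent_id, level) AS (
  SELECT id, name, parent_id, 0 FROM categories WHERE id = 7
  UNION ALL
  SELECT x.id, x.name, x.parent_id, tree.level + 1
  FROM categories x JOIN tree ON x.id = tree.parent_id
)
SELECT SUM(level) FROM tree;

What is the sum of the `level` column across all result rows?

6

Base: id=7 (History), parent_id=4, level 0.
Iteration 1: join on id=4 -> Games (id 4, parent_id=2, level 1).
Iteration 2: join on id=2 -> Rock (id 2, parent_id=1, level 2).
Iteration 3: join on id=1 -> Toys (id 1, parent_id=NULL, level 3).
Iteration 4: parent_id is NULL; no match; recursion stops.
SUM(level) = 0 + 1 + 2 + 3 = 6.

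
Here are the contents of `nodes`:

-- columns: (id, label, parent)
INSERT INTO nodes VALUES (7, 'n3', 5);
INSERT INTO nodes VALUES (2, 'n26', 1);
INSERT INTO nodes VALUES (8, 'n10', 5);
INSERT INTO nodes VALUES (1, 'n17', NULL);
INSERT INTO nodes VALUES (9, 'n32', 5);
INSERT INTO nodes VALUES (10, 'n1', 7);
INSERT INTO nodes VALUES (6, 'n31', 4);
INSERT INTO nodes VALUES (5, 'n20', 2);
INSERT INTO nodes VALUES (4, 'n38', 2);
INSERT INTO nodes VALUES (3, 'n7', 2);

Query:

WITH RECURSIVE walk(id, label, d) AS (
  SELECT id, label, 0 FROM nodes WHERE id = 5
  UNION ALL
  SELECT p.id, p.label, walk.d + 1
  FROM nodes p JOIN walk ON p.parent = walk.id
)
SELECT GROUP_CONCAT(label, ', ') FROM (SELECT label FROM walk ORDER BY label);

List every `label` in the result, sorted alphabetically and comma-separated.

n1, n10, n20, n3, n32

Base: id=5 (n20) at d 0.
Iteration 1: rows with parent in {5} -> n3 (id 7, d 1), n10 (id 8, d 1), n32 (id 9, d 1).
Iteration 2: rows with parent in {7,8,9} -> n1 (id 10, d 2).
Iteration 3: no rows with parent in {10}; recursion stops.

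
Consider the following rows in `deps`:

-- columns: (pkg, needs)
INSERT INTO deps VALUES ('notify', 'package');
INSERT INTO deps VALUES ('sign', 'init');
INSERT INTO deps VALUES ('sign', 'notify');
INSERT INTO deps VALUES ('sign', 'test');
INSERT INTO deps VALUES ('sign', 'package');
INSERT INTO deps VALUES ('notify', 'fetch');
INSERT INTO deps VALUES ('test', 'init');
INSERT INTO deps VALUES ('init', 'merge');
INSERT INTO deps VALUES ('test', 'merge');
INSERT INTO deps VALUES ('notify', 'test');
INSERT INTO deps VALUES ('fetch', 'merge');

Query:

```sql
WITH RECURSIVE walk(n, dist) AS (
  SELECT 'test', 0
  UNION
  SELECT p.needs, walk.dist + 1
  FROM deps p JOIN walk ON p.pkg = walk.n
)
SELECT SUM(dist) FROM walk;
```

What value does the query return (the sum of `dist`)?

4

Base: (test, dist=0).
Iteration 1: edges from {test} -> (init, dist=1), (merge, dist=1).
Iteration 2: edges from {init,merge} -> (merge, dist=2).
Iteration 3: no outgoing edges from {merge}; recursion stops.
SUM(dist) = 0 + 1 + 1 + 2 = 4.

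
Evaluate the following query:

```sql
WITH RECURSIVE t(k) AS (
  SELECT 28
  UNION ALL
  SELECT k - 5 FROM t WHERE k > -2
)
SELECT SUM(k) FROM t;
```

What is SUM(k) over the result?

91

Base: k=28.
Iteration 1: 28 > -2 holds -> k = 28 - 5 = 23.
Iteration 2: 23 > -2 holds -> k = 23 - 5 = 18.
Iteration 3: 18 > -2 holds -> k = 18 - 5 = 13.
Iteration 4: 13 > -2 holds -> k = 13 - 5 = 8.
Iteration 5: 8 > -2 holds -> k = 8 - 5 = 3.
Iteration 6: 3 > -2 holds -> k = 3 - 5 = -2.
Iteration 7: -2 > -2 fails; recursion stops.
SUM(k) = 28 + 23 + 18 + 13 + 8 + 3 + -2 = 91.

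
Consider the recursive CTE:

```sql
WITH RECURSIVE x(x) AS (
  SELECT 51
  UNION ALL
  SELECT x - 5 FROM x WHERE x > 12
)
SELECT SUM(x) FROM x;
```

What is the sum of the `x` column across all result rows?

Base: x=51.
Iteration 1: 51 > 12 holds -> x = 51 - 5 = 46.
Iteration 2: 46 > 12 holds -> x = 46 - 5 = 41.
Iteration 3: 41 > 12 holds -> x = 41 - 5 = 36.
Iteration 4: 36 > 12 holds -> x = 36 - 5 = 31.
Iteration 5: 31 > 12 holds -> x = 31 - 5 = 26.
Iteration 6: 26 > 12 holds -> x = 26 - 5 = 21.
Iteration 7: 21 > 12 holds -> x = 21 - 5 = 16.
Iteration 8: 16 > 12 holds -> x = 16 - 5 = 11.
Iteration 9: 11 > 12 fails; recursion stops.
SUM(x) = 51 + 46 + 41 + 36 + 31 + 26 + 21 + 16 + 11 = 279.

279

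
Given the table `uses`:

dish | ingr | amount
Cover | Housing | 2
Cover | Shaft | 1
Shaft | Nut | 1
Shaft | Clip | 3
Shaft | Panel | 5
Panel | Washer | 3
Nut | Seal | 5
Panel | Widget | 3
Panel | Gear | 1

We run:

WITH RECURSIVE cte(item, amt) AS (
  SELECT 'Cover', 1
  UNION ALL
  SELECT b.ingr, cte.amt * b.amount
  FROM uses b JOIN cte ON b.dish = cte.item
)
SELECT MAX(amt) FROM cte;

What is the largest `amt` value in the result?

Base: (Cover, amt=1).
Iteration 1: components of {Cover} -> Housing = 1*2 = 2, Shaft = 1*1 = 1.
Iteration 2: components of {Housing,Shaft} -> Clip = 1*3 = 3, Nut = 1*1 = 1, Panel = 1*5 = 5.
Iteration 3: components of {Clip,Nut,Panel} -> Gear = 5*1 = 5, Seal = 1*5 = 5, Washer = 5*3 = 15, Widget = 5*3 = 15.
Iteration 4: no further components; recursion stops.
amt values: 1, 2, 1, 1, 3, 5, 5, 15, 15, 5; the maximum is 15.

15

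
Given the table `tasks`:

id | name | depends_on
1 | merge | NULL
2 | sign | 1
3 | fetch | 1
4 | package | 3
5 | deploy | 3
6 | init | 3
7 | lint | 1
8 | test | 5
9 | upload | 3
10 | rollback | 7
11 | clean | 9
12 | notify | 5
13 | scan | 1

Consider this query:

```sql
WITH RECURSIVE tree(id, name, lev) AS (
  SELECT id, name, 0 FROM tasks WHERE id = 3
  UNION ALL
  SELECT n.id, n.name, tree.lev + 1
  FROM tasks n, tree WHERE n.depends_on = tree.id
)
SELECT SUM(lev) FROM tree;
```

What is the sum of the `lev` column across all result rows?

10

Base: id=3 (fetch) at lev 0.
Iteration 1: rows with depends_on in {3} -> package (id 4, lev 1), deploy (id 5, lev 1), init (id 6, lev 1), upload (id 9, lev 1).
Iteration 2: rows with depends_on in {4,5,6,9} -> test (id 8, lev 2), clean (id 11, lev 2), notify (id 12, lev 2).
Iteration 3: no rows with depends_on in {8,11,12}; recursion stops.
SUM(lev) = 0 + 1 + 1 + 1 + 1 + 2 + 2 + 2 = 10.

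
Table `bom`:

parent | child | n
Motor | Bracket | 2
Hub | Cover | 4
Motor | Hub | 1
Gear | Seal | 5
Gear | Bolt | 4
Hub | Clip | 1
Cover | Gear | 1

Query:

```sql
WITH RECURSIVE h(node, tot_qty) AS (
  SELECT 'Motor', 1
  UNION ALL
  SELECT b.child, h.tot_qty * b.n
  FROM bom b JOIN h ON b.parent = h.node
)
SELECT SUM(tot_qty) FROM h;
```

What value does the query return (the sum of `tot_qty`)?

49

Base: (Motor, tot_qty=1).
Iteration 1: components of {Motor} -> Bracket = 1*2 = 2, Hub = 1*1 = 1.
Iteration 2: components of {Bracket,Hub} -> Clip = 1*1 = 1, Cover = 1*4 = 4.
Iteration 3: components of {Clip,Cover} -> Gear = 4*1 = 4.
Iteration 4: components of {Gear} -> Bolt = 4*4 = 16, Seal = 4*5 = 20.
Iteration 5: no further components; recursion stops.
SUM(tot_qty) = 1 + 1 + 2 + 4 + 1 + 4 + 16 + 20 = 49.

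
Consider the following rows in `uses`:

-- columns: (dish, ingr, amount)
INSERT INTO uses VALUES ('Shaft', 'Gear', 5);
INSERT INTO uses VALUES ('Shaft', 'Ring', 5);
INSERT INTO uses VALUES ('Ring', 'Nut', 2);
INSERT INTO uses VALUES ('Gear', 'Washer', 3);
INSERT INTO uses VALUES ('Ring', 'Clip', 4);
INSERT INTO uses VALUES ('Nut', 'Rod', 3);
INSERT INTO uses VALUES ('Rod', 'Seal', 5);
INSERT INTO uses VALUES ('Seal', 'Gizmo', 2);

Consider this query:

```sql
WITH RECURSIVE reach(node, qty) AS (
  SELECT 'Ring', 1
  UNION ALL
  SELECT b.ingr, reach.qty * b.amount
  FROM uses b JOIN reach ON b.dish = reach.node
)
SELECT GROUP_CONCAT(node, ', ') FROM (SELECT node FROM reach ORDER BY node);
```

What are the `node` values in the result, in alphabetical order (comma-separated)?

Clip, Gizmo, Nut, Ring, Rod, Seal

Base: (Ring, qty=1).
Iteration 1: components of {Ring} -> Clip = 1*4 = 4, Nut = 1*2 = 2.
Iteration 2: components of {Clip,Nut} -> Rod = 2*3 = 6.
Iteration 3: components of {Rod} -> Seal = 6*5 = 30.
Iteration 4: components of {Seal} -> Gizmo = 30*2 = 60.
Iteration 5: no further components; recursion stops.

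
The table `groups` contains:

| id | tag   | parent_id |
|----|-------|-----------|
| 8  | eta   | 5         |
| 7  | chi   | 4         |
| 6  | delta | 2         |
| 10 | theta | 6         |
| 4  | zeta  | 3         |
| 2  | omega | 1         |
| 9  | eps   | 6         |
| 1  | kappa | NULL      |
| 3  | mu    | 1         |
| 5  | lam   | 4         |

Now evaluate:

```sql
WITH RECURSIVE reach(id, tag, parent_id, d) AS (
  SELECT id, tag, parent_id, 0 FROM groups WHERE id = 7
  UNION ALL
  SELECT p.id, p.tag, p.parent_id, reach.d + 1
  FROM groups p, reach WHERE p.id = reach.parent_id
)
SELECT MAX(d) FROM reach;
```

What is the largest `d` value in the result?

Base: id=7 (chi), parent_id=4, d 0.
Iteration 1: join on id=4 -> zeta (id 4, parent_id=3, d 1).
Iteration 2: join on id=3 -> mu (id 3, parent_id=1, d 2).
Iteration 3: join on id=1 -> kappa (id 1, parent_id=NULL, d 3).
Iteration 4: parent_id is NULL; no match; recursion stops.
d values: 0, 1, 2, 3; the maximum is 3.

3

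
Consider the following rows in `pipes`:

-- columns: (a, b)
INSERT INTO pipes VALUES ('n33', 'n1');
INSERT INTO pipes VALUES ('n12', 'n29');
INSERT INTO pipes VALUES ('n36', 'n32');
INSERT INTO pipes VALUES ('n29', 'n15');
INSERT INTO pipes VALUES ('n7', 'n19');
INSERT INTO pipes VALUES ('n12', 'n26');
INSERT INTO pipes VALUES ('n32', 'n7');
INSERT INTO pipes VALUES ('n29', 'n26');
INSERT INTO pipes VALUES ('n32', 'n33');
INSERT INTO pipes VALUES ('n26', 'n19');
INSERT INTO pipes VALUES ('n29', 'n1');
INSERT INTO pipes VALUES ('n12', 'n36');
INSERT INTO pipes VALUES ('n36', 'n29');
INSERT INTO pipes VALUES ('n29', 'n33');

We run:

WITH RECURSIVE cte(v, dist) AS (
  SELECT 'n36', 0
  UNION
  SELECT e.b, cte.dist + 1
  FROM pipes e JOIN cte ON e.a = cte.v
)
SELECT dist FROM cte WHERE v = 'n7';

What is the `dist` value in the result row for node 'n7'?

Base: (n36, dist=0).
Iteration 1: edges from {n36} -> (n29, dist=1), (n32, dist=1).
Iteration 2: edges from {n29,n32} -> (n1, dist=2), (n15, dist=2), (n26, dist=2), (n33, dist=2), (n7, dist=2). [UNION drops 1 duplicate row(s)]
Iteration 3: edges from {n1,n15,n26,n33,n7} -> (n1, dist=3), (n19, dist=3). [UNION drops 1 duplicate row(s)]
Iteration 4: no outgoing edges from {n1,n19}; recursion stops.

2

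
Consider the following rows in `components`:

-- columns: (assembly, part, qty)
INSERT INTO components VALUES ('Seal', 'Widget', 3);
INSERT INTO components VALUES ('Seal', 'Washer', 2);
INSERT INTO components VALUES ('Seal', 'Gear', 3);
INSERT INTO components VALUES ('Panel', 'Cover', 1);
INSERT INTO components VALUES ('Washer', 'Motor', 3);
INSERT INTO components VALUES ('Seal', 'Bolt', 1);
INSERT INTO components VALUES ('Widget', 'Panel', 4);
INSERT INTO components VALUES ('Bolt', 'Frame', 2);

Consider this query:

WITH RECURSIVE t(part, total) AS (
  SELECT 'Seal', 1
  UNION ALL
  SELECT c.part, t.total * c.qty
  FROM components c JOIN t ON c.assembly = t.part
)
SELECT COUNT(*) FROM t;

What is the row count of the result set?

9

Base: (Seal, total=1).
Iteration 1: components of {Seal} -> Bolt = 1*1 = 1, Gear = 1*3 = 3, Washer = 1*2 = 2, Widget = 1*3 = 3.
Iteration 2: components of {Bolt,Gear,Washer,Widget} -> Frame = 1*2 = 2, Motor = 2*3 = 6, Panel = 3*4 = 12.
Iteration 3: components of {Frame,Motor,Panel} -> Cover = 12*1 = 12.
Iteration 4: no further components; recursion stops.
Total rows emitted: 9.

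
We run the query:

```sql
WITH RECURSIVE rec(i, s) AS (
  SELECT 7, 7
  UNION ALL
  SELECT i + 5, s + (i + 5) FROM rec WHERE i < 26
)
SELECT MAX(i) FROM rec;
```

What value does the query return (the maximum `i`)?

Base: i=7, s=7.
Iteration 1: 7 < 26 holds -> i = 7 + 5 = 12, s = 7 + 12 = 19.
Iteration 2: 12 < 26 holds -> i = 12 + 5 = 17, s = 19 + 17 = 36.
Iteration 3: 17 < 26 holds -> i = 17 + 5 = 22, s = 36 + 22 = 58.
Iteration 4: 22 < 26 holds -> i = 22 + 5 = 27, s = 58 + 27 = 85.
Iteration 5: 27 < 26 fails; recursion stops.
i values: 7, 12, 17, 22, 27; the maximum is 27.

27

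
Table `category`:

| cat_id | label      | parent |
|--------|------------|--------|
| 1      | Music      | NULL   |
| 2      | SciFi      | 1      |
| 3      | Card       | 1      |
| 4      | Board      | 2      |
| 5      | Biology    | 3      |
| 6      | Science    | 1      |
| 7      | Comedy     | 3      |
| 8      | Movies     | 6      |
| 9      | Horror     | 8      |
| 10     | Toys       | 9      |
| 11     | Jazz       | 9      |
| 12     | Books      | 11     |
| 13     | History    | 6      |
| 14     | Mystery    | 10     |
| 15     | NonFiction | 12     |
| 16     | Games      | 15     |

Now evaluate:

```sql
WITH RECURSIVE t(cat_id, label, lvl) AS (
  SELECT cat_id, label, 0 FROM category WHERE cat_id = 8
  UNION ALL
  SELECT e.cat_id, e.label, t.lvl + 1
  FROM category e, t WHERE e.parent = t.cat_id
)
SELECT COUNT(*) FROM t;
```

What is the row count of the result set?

Base: cat_id=8 (Movies) at lvl 0.
Iteration 1: rows with parent in {8} -> Horror (id 9, lvl 1).
Iteration 2: rows with parent in {9} -> Toys (id 10, lvl 2), Jazz (id 11, lvl 2).
Iteration 3: rows with parent in {10,11} -> Books (id 12, lvl 3), Mystery (id 14, lvl 3).
Iteration 4: rows with parent in {12,14} -> NonFiction (id 15, lvl 4).
Iteration 5: rows with parent in {15} -> Games (id 16, lvl 5).
Iteration 6: no rows with parent in {16}; recursion stops.
Total rows emitted: 8.

8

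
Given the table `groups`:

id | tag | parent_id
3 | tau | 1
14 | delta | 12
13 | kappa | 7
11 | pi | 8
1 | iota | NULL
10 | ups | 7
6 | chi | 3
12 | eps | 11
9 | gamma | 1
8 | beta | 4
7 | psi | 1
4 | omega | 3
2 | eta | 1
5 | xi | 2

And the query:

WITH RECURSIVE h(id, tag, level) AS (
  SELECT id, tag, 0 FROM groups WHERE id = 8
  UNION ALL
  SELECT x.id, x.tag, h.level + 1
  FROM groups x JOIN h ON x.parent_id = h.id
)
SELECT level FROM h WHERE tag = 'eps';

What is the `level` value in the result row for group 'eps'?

2

Base: id=8 (beta) at level 0.
Iteration 1: rows with parent_id in {8} -> pi (id 11, level 1).
Iteration 2: rows with parent_id in {11} -> eps (id 12, level 2).
Iteration 3: rows with parent_id in {12} -> delta (id 14, level 3).
Iteration 4: no rows with parent_id in {14}; recursion stops.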